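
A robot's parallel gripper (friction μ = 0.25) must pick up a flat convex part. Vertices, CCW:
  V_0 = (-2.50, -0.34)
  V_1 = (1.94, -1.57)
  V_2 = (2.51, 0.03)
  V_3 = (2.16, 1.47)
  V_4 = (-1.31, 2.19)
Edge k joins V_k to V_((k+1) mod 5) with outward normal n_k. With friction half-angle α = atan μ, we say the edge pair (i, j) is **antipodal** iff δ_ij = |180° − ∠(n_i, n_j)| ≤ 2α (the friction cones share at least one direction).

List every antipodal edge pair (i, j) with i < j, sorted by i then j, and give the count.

α = atan 0.25 = 14.04°;  2α = 28.07°
n_0 = (-0.2670, -0.9637)
n_1 = (+0.9420, -0.3356)
n_2 = (+0.9717, +0.2362)
n_3 = (+0.2032, +0.9791)
n_4 = (-0.9049, +0.4256)
  (0,1): δ = 94.12°  ·
  (0,2): δ = 60.85°  ·
  (0,3): δ = 3.76°  ✓
  (0,4): δ = 80.29°  ·
  (1,2): δ = 146.73°  ·
  (1,3): δ = 82.11°  ·
  (1,4): δ = 5.58°  ✓
  (2,3): δ = 115.38°  ·
  (2,4): δ = 38.85°  ·
  (3,4): δ = 103.47°  ·
antipodal pairs: 2

count = 2; pairs: (0,3), (1,4)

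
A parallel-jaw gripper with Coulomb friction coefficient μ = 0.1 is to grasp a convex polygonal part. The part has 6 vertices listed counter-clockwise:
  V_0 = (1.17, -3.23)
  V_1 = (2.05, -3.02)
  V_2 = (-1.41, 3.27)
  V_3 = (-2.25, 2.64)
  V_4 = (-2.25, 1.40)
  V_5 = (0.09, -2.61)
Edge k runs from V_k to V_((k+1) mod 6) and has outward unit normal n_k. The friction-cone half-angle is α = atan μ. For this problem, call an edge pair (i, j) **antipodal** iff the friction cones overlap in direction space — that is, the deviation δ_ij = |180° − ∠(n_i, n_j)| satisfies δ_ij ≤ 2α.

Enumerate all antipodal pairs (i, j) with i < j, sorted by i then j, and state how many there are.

count = 1; pairs: (1,4)

α = atan 0.1 = 5.71°;  2α = 11.42°
n_0 = (+0.2321, -0.9727)
n_1 = (+0.8762, +0.4820)
n_2 = (-0.6000, +0.8000)
n_3 = (-1.0000, -0.0000)
n_4 = (-0.8637, -0.5040)
n_5 = (-0.4979, -0.8673)
  (0,1): δ = 74.61°  ·
  (0,2): δ = 23.45°  ·
  (0,3): δ = 76.58°  ·
  (0,4): δ = 106.84°  ·
  (0,5): δ = 136.72°  ·
  (1,2): δ = 81.94°  ·
  (1,3): δ = 28.81°  ·
  (1,4): δ = 1.45°  ✓
  (1,5): δ = 31.33°  ·
  (2,3): δ = 126.87°  ·
  (2,4): δ = 96.60°  ·
  (2,5): δ = 66.73°  ·
  (3,4): δ = 149.73°  ·
  (3,5): δ = 119.86°  ·
  (4,5): δ = 150.12°  ·
antipodal pairs: 1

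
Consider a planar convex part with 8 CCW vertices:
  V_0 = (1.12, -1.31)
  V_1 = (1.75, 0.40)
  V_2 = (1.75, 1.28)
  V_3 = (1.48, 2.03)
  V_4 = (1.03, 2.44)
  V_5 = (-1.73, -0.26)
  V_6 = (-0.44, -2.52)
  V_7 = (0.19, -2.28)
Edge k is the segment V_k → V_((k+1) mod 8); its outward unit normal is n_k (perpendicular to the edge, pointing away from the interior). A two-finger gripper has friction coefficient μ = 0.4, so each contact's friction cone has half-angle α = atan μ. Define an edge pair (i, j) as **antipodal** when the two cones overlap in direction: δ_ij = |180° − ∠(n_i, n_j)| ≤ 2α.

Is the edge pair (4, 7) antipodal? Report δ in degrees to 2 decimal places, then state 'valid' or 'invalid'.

α = atan 0.4 = 21.80°;  2α = 43.60°
edge 4: e_4 = (-2.76, -2.70);  n_4 = (-0.6993, +0.7148)
edge 7: e_7 = (+0.93, +0.97);  n_7 = (+0.7218, -0.6921)
∠(n_4, n_7) = 178.16°
δ = |180° − 178.16°| = 1.84°
1.84° ≤ 2α = 43.60°  →  valid

δ = 1.84°, valid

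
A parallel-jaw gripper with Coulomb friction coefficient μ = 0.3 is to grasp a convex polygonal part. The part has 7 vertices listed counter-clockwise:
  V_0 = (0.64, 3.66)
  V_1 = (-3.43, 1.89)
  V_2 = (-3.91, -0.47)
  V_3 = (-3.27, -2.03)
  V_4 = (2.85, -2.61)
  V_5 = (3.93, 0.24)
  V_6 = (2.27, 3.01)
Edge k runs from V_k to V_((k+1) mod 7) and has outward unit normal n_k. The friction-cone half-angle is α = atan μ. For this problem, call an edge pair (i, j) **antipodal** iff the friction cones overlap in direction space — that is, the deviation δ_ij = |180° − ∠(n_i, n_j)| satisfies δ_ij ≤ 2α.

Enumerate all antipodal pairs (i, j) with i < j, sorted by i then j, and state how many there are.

count = 4; pairs: (0,3), (1,4), (2,5), (3,6)

α = atan 0.3 = 16.70°;  2α = 33.40°
n_0 = (-0.3988, +0.9170)
n_1 = (-0.9799, +0.1993)
n_2 = (-0.9252, -0.3796)
n_3 = (-0.0943, -0.9955)
n_4 = (+0.9351, -0.3544)
n_5 = (+0.8578, +0.5140)
n_6 = (+0.3704, +0.9289)
  (0,1): δ = 125.00°  ·
  (0,2): δ = 91.20°  ·
  (0,3): δ = 28.92°  ✓
  (0,4): δ = 45.74°  ·
  (0,5): δ = 97.43°  ·
  (0,6): δ = 134.76°  ·
  (1,2): δ = 146.20°  ·
  (1,3): δ = 83.92°  ·
  (1,4): δ = 9.26°  ✓
  (1,5): δ = 42.43°  ·
  (1,6): δ = 79.76°  ·
  (2,3): δ = 117.72°  ·
  (2,4): δ = 43.06°  ·
  (2,5): δ = 8.63°  ✓
  (2,6): δ = 45.95°  ·
  (3,4): δ = 105.34°  ·
  (3,5): δ = 53.65°  ·
  (3,6): δ = 16.33°  ✓
  (4,5): δ = 128.31°  ·
  (4,6): δ = 90.99°  ·
  (5,6): δ = 142.67°  ·
antipodal pairs: 4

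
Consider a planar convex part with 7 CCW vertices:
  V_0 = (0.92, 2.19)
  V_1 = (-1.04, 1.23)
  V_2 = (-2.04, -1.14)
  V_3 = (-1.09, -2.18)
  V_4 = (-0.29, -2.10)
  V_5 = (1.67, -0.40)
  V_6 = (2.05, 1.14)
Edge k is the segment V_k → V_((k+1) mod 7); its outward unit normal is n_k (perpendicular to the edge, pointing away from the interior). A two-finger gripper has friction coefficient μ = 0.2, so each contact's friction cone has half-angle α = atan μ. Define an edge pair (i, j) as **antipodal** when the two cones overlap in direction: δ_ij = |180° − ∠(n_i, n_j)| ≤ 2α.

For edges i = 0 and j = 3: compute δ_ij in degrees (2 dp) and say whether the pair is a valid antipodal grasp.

α = atan 0.2 = 11.31°;  2α = 22.62°
edge 0: e_0 = (-1.96, -0.96);  n_0 = (-0.4399, +0.8981)
edge 3: e_3 = (+0.80, +0.08);  n_3 = (+0.0995, -0.9950)
∠(n_0, n_3) = 159.62°
δ = |180° − 159.62°| = 20.38°
20.38° ≤ 2α = 22.62°  →  valid

δ = 20.38°, valid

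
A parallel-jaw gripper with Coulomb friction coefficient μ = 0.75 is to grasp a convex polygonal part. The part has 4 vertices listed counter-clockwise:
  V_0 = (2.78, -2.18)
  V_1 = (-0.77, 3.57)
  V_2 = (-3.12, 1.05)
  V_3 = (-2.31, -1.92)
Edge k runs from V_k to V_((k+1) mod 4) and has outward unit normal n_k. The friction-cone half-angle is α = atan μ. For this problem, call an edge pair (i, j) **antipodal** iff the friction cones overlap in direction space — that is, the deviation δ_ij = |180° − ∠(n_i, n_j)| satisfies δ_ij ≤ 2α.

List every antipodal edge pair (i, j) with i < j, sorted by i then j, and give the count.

count = 3; pairs: (0,2), (0,3), (1,3)

α = atan 0.75 = 36.87°;  2α = 73.74°
n_0 = (+0.8509, +0.5253)
n_1 = (-0.7313, +0.6820)
n_2 = (-0.9648, -0.2631)
n_3 = (-0.0510, -0.9987)
  (0,1): δ = 74.69°  ·
  (0,2): δ = 16.44°  ✓
  (0,3): δ = 55.39°  ✓
  (1,2): δ = 121.74°  ·
  (1,3): δ = 49.92°  ✓
  (2,3): δ = 108.18°  ·
antipodal pairs: 3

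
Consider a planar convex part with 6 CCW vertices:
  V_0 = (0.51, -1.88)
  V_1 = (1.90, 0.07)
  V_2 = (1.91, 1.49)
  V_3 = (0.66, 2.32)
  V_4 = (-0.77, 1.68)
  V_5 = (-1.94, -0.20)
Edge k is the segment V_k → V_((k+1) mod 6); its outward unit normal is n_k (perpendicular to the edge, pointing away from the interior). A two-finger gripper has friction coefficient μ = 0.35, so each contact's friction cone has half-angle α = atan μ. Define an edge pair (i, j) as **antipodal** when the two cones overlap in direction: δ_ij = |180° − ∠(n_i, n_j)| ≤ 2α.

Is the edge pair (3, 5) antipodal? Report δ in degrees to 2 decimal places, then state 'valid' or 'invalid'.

α = atan 0.35 = 19.29°;  2α = 38.58°
edge 3: e_3 = (-1.43, -0.64);  n_3 = (-0.4085, +0.9128)
edge 5: e_5 = (+2.45, -1.68);  n_5 = (-0.5655, -0.8247)
∠(n_3, n_5) = 121.45°
δ = |180° − 121.45°| = 58.55°
58.55° > 2α = 38.58°  →  invalid

δ = 58.55°, invalid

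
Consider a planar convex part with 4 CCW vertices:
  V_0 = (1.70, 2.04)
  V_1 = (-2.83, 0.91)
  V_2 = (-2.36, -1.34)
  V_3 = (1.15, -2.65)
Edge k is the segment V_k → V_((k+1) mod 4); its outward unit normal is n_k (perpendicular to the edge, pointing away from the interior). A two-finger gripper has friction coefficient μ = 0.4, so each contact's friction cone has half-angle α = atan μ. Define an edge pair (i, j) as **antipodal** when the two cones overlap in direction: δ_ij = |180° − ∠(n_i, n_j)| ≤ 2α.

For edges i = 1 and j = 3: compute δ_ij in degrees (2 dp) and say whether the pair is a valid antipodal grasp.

α = atan 0.4 = 21.80°;  2α = 43.60°
edge 1: e_1 = (+0.47, -2.25);  n_1 = (-0.9789, -0.2045)
edge 3: e_3 = (+0.55, +4.69);  n_3 = (+0.9932, -0.1165)
∠(n_1, n_3) = 161.51°
δ = |180° − 161.51°| = 18.49°
18.49° ≤ 2α = 43.60°  →  valid

δ = 18.49°, valid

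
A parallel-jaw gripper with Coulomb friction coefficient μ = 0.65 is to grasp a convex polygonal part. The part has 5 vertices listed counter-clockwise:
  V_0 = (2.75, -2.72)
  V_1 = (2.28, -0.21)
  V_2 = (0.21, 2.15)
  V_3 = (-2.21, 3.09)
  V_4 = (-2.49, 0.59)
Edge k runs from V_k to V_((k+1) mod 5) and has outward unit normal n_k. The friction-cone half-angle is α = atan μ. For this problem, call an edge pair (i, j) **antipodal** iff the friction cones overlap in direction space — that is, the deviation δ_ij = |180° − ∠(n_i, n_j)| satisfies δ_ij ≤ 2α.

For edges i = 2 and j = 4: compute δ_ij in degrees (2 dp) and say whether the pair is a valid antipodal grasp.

δ = 11.05°, valid

α = atan 0.65 = 33.02°;  2α = 66.05°
edge 2: e_2 = (-2.42, +0.94);  n_2 = (+0.3621, +0.9321)
edge 4: e_4 = (+5.24, -3.31);  n_4 = (-0.5341, -0.8455)
∠(n_2, n_4) = 168.95°
δ = |180° − 168.95°| = 11.05°
11.05° ≤ 2α = 66.05°  →  valid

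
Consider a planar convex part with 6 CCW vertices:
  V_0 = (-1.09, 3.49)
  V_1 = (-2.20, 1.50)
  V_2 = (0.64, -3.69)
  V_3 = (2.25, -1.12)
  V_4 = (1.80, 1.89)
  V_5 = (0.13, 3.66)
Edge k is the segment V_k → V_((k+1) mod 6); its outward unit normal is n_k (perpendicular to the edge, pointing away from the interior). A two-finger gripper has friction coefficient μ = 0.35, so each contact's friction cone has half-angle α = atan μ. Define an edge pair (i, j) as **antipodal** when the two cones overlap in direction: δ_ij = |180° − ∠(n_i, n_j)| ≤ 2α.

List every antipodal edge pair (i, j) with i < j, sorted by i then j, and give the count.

α = atan 0.35 = 19.29°;  2α = 38.58°
n_0 = (-0.8733, +0.4871)
n_1 = (-0.8772, -0.4800)
n_2 = (+0.8474, -0.5309)
n_3 = (+0.9890, +0.1479)
n_4 = (+0.7274, +0.6863)
n_5 = (-0.1380, +0.9904)
  (0,1): δ = 122.16°  ·
  (0,2): δ = 2.91°  ✓
  (0,3): δ = 37.66°  ✓
  (0,4): δ = 72.49°  ·
  (0,5): δ = 127.09°  ·
  (1,2): δ = 60.75°  ·
  (1,3): δ = 20.18°  ✓
  (1,4): δ = 14.65°  ✓
  (1,5): δ = 69.25°  ·
  (2,3): δ = 139.43°  ·
  (2,4): δ = 104.60°  ·
  (2,5): δ = 50.00°  ·
  (3,4): δ = 145.17°  ·
  (3,5): δ = 90.57°  ·
  (4,5): δ = 125.40°  ·
antipodal pairs: 4

count = 4; pairs: (0,2), (0,3), (1,3), (1,4)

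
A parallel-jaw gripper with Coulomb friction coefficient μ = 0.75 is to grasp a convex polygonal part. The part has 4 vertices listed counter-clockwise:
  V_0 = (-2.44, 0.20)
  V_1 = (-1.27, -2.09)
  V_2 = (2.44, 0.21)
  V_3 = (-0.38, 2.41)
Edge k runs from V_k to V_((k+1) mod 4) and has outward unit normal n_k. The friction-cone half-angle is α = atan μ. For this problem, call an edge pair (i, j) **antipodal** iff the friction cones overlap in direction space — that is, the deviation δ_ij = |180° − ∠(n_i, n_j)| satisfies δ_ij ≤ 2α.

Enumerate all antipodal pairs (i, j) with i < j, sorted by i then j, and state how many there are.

count = 3; pairs: (0,2), (1,2), (1,3)

α = atan 0.75 = 36.87°;  2α = 73.74°
n_0 = (-0.8905, -0.4550)
n_1 = (+0.5269, -0.8499)
n_2 = (+0.6151, +0.7884)
n_3 = (-0.7315, +0.6818)
  (0,1): δ = 85.27°  ·
  (0,2): δ = 24.98°  ✓
  (0,3): δ = 109.95°  ·
  (1,2): δ = 69.76°  ✓
  (1,3): δ = 15.22°  ✓
  (2,3): δ = 95.03°  ·
antipodal pairs: 3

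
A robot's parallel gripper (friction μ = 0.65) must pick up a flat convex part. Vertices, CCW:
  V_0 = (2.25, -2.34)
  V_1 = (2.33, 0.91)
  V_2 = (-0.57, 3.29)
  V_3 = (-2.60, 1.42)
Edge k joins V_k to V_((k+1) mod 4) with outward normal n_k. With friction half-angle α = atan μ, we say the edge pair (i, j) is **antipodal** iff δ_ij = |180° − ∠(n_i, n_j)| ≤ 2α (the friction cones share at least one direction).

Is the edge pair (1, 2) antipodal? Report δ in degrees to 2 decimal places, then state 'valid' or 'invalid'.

α = atan 0.65 = 33.02°;  2α = 66.05°
edge 1: e_1 = (-2.90, +2.38);  n_1 = (+0.6344, +0.7730)
edge 2: e_2 = (-2.03, -1.87);  n_2 = (-0.6775, +0.7355)
∠(n_1, n_2) = 82.03°
δ = |180° − 82.03°| = 97.97°
97.97° > 2α = 66.05°  →  invalid

δ = 97.97°, invalid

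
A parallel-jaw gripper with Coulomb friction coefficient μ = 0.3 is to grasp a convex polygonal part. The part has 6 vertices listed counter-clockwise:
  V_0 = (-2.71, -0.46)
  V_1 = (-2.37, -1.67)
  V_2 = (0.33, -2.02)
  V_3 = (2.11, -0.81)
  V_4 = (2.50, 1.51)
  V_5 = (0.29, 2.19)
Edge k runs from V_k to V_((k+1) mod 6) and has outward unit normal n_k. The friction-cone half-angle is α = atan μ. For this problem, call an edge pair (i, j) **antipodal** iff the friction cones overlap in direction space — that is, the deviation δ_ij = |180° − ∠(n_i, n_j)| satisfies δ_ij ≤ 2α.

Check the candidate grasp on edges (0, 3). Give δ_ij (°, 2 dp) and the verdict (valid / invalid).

α = atan 0.3 = 16.70°;  2α = 33.40°
edge 0: e_0 = (+0.34, -1.21);  n_0 = (-0.9627, -0.2705)
edge 3: e_3 = (+0.39, +2.32);  n_3 = (+0.9862, -0.1658)
∠(n_0, n_3) = 154.76°
δ = |180° − 154.76°| = 25.24°
25.24° ≤ 2α = 33.40°  →  valid

δ = 25.24°, valid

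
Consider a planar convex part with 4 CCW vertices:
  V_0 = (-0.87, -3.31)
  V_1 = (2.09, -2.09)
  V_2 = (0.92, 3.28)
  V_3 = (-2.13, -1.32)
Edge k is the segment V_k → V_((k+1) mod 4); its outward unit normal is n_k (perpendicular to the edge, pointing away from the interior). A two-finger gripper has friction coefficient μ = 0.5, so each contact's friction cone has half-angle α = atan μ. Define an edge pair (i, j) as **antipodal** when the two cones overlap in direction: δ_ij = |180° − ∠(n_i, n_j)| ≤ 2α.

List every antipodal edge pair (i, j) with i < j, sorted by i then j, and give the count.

count = 3; pairs: (0,2), (1,2), (1,3)

α = atan 0.5 = 26.57°;  2α = 53.13°
n_0 = (+0.3811, -0.9245)
n_1 = (+0.9771, +0.2129)
n_2 = (-0.8334, +0.5526)
n_3 = (-0.8449, -0.5350)
  (0,1): δ = 100.11°  ·
  (0,2): δ = 34.05°  ✓
  (0,3): δ = 99.94°  ·
  (1,2): δ = 45.84°  ✓
  (1,3): δ = 20.05°  ✓
  (2,3): δ = 114.11°  ·
antipodal pairs: 3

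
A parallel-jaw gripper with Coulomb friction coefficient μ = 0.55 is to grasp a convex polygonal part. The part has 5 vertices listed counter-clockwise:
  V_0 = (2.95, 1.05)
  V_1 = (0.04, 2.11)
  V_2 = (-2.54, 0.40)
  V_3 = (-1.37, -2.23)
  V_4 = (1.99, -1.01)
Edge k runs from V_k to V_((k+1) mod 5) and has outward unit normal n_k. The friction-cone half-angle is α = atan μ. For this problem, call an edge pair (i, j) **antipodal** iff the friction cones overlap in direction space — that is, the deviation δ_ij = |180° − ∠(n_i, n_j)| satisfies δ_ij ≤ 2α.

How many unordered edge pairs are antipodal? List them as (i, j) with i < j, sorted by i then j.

α = atan 0.55 = 28.81°;  2α = 57.62°
n_0 = (+0.3423, +0.9396)
n_1 = (-0.5525, +0.8335)
n_2 = (-0.9137, -0.4065)
n_3 = (+0.3413, -0.9400)
n_4 = (+0.9064, -0.4224)
  (0,1): δ = 126.45°  ·
  (0,2): δ = 46.00°  ✓
  (0,3): δ = 39.97°  ✓
  (0,4): δ = 85.03°  ·
  (1,2): δ = 99.55°  ·
  (1,3): δ = 13.58°  ✓
  (1,4): δ = 31.48°  ✓
  (2,3): δ = 94.03°  ·
  (2,4): δ = 48.97°  ✓
  (3,4): δ = 134.94°  ·
antipodal pairs: 5

count = 5; pairs: (0,2), (0,3), (1,3), (1,4), (2,4)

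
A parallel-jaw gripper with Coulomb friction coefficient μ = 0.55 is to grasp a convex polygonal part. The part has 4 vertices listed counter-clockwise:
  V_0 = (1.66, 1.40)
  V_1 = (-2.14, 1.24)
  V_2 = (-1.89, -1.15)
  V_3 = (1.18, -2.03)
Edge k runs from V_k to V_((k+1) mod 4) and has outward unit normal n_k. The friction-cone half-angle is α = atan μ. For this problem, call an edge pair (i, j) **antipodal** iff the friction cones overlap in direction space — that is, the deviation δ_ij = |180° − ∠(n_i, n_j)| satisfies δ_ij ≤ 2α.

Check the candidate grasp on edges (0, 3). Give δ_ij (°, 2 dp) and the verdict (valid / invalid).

α = atan 0.55 = 28.81°;  2α = 57.62°
edge 0: e_0 = (-3.80, -0.16);  n_0 = (-0.0421, +0.9991)
edge 3: e_3 = (+0.48, +3.43);  n_3 = (+0.9903, -0.1386)
∠(n_0, n_3) = 100.38°
δ = |180° − 100.38°| = 79.62°
79.62° > 2α = 57.62°  →  invalid

δ = 79.62°, invalid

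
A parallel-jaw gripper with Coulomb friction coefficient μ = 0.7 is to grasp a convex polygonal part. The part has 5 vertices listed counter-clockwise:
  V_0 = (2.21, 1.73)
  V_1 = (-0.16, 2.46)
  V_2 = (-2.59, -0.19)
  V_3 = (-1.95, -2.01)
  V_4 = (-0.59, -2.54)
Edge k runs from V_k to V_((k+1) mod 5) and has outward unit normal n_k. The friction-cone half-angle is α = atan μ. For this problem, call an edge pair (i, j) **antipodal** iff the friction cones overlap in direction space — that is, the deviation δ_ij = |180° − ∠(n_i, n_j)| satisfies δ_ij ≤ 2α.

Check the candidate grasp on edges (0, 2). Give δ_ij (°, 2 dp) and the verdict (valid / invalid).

α = atan 0.7 = 34.99°;  2α = 69.98°
edge 0: e_0 = (-2.37, +0.73);  n_0 = (+0.2944, +0.9557)
edge 2: e_2 = (+0.64, -1.82);  n_2 = (-0.9434, -0.3317)
∠(n_0, n_2) = 126.49°
δ = |180° − 126.49°| = 53.51°
53.51° ≤ 2α = 69.98°  →  valid

δ = 53.51°, valid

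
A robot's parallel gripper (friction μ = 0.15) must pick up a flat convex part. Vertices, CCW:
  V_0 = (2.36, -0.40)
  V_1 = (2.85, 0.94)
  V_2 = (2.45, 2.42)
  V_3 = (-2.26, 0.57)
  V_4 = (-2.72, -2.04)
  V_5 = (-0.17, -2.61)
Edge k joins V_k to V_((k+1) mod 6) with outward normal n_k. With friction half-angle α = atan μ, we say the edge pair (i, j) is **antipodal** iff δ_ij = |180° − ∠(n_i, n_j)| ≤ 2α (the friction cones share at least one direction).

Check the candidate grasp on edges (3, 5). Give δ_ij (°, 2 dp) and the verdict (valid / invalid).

δ = 38.87°, invalid

α = atan 0.15 = 8.53°;  2α = 17.06°
edge 3: e_3 = (-0.46, -2.61);  n_3 = (-0.9848, +0.1736)
edge 5: e_5 = (+2.53, +2.21);  n_5 = (+0.6579, -0.7531)
∠(n_3, n_5) = 141.13°
δ = |180° − 141.13°| = 38.87°
38.87° > 2α = 17.06°  →  invalid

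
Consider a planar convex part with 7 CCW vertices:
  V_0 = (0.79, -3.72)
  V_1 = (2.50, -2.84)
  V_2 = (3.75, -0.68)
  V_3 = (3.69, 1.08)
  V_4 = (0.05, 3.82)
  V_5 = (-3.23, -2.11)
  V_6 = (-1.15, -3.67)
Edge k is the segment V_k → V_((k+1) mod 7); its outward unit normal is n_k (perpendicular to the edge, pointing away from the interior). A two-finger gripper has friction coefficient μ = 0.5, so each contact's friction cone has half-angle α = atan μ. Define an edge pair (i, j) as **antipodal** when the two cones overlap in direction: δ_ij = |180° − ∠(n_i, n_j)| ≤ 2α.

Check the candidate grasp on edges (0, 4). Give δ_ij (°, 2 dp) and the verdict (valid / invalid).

δ = 33.82°, valid

α = atan 0.5 = 26.57°;  2α = 53.13°
edge 0: e_0 = (+1.71, +0.88);  n_0 = (+0.4576, -0.8892)
edge 4: e_4 = (-3.28, -5.93);  n_4 = (-0.8751, +0.4840)
∠(n_0, n_4) = 146.18°
δ = |180° − 146.18°| = 33.82°
33.82° ≤ 2α = 53.13°  →  valid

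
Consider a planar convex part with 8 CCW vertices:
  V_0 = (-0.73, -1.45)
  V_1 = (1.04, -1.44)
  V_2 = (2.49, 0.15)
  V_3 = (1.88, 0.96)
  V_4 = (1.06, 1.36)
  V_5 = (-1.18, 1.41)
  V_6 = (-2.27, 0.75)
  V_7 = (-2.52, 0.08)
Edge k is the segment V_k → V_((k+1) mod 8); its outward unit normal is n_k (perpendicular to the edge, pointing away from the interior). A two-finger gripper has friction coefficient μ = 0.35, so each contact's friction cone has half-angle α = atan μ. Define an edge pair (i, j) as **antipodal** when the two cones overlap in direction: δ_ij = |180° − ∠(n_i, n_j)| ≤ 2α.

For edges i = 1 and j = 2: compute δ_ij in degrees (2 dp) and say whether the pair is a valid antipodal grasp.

α = atan 0.35 = 19.29°;  2α = 38.58°
edge 1: e_1 = (+1.45, +1.59);  n_1 = (+0.7389, -0.6738)
edge 2: e_2 = (-0.61, +0.81);  n_2 = (+0.7988, +0.6016)
∠(n_1, n_2) = 79.35°
δ = |180° − 79.35°| = 100.65°
100.65° > 2α = 38.58°  →  invalid

δ = 100.65°, invalid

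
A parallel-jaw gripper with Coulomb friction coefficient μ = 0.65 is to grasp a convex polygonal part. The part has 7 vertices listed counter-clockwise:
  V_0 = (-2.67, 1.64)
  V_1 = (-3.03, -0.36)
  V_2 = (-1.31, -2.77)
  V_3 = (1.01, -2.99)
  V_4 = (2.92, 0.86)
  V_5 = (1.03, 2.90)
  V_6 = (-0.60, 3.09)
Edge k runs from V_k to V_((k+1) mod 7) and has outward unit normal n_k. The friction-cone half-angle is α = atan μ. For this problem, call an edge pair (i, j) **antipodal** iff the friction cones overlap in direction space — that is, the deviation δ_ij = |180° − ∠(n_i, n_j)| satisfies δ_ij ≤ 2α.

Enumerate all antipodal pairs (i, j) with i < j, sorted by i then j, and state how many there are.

α = atan 0.65 = 33.02°;  2α = 66.05°
n_0 = (-0.9842, +0.1772)
n_1 = (-0.8140, -0.5809)
n_2 = (-0.0944, -0.9955)
n_3 = (+0.8958, -0.4444)
n_4 = (+0.7336, +0.6796)
n_5 = (+0.1158, +0.9933)
n_6 = (-0.5737, +0.8190)
  (0,1): δ = 134.28°  ·
  (0,2): δ = 85.21°  ·
  (0,3): δ = 16.18°  ✓
  (0,4): δ = 53.02°  ✓
  (0,5): δ = 93.56°  ·
  (0,6): δ = 135.21°  ·
  (1,2): δ = 130.93°  ·
  (1,3): δ = 61.90°  ✓
  (1,4): δ = 7.30°  ✓
  (1,5): δ = 47.84°  ✓
  (1,6): δ = 89.50°  ·
  (2,3): δ = 110.97°  ·
  (2,4): δ = 41.77°  ✓
  (2,5): δ = 1.23°  ✓
  (2,6): δ = 40.43°  ✓
  (3,4): δ = 110.80°  ·
  (3,5): δ = 70.26°  ·
  (3,6): δ = 28.60°  ✓
  (4,5): δ = 139.46°  ·
  (4,6): δ = 97.80°  ·
  (5,6): δ = 138.34°  ·
antipodal pairs: 9

count = 9; pairs: (0,3), (0,4), (1,3), (1,4), (1,5), (2,4), (2,5), (2,6), (3,6)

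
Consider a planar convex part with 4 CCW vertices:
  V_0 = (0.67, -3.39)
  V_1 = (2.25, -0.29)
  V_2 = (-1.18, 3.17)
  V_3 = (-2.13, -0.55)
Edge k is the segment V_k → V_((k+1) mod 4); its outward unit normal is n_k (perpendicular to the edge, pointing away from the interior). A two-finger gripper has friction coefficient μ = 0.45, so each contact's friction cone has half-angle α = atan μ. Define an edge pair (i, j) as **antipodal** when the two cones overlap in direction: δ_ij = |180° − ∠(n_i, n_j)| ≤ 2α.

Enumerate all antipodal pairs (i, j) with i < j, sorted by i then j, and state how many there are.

α = atan 0.45 = 24.23°;  2α = 48.46°
n_0 = (+0.8910, -0.4541)
n_1 = (+0.7102, +0.7040)
n_2 = (-0.9689, +0.2474)
n_3 = (-0.7121, -0.7021)
  (0,1): δ = 108.24°  ·
  (0,2): δ = 12.68°  ✓
  (0,3): δ = 71.60°  ·
  (1,2): δ = 59.08°  ·
  (1,3): δ = 0.16°  ✓
  (2,3): δ = 121.08°  ·
antipodal pairs: 2

count = 2; pairs: (0,2), (1,3)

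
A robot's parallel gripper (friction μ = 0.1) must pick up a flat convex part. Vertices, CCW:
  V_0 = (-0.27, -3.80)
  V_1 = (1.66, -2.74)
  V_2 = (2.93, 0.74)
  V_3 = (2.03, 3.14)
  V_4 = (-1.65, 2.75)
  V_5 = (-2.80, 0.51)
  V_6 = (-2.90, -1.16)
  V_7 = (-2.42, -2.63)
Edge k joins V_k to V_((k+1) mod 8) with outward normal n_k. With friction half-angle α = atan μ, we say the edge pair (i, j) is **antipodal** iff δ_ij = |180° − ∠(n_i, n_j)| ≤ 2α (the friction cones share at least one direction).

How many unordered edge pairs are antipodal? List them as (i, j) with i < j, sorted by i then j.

count = 2; pairs: (1,4), (2,6)

α = atan 0.1 = 5.71°;  2α = 11.42°
n_0 = (+0.4814, -0.8765)
n_1 = (+0.9394, -0.3428)
n_2 = (+0.9363, +0.3511)
n_3 = (-0.1054, +0.9944)
n_4 = (-0.8896, +0.4567)
n_5 = (-0.9982, +0.0598)
n_6 = (-0.9506, -0.3104)
n_7 = (-0.4780, -0.8784)
  (0,1): δ = 138.83°  ·
  (0,2): δ = 98.22°  ·
  (0,3): δ = 22.73°  ·
  (0,4): δ = 34.05°  ·
  (0,5): δ = 57.80°  ·
  (0,6): δ = 79.31°  ·
  (0,7): δ = 122.67°  ·
  (1,2): δ = 139.39°  ·
  (1,3): δ = 63.90°  ·
  (1,4): δ = 7.13°  ✓
  (1,5): δ = 16.62°  ·
  (1,6): δ = 38.13°  ·
  (1,7): δ = 81.49°  ·
  (2,3): δ = 104.51°  ·
  (2,4): δ = 47.73°  ·
  (2,5): δ = 23.98°  ·
  (2,6): δ = 2.47°  ✓
  (2,7): δ = 40.89°  ·
  (3,4): δ = 123.23°  ·
  (3,5): δ = 99.48°  ·
  (3,6): δ = 77.97°  ·
  (3,7): δ = 34.60°  ·
  (4,5): δ = 156.25°  ·
  (4,6): δ = 134.74°  ·
  (4,7): δ = 91.38°  ·
  (5,6): δ = 158.49°  ·
  (5,7): δ = 115.13°  ·
  (6,7): δ = 136.64°  ·
antipodal pairs: 2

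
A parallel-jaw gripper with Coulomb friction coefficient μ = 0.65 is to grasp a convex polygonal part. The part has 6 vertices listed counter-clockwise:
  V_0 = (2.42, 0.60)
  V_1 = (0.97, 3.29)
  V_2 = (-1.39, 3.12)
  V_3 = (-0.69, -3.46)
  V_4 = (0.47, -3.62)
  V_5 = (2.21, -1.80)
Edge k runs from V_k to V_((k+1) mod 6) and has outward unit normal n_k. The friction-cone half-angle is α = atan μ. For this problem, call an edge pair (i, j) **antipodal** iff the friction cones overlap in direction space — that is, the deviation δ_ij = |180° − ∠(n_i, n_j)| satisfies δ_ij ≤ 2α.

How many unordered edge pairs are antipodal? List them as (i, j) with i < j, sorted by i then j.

count = 6; pairs: (0,2), (0,3), (1,3), (1,4), (2,4), (2,5)

α = atan 0.65 = 33.02°;  2α = 66.05°
n_0 = (+0.8803, +0.4745)
n_1 = (-0.0718, +0.9974)
n_2 = (-0.9944, -0.1058)
n_3 = (-0.1366, -0.9906)
n_4 = (+0.7228, -0.6910)
n_5 = (+0.9962, -0.0872)
  (0,1): δ = 114.21°  ·
  (0,2): δ = 22.25°  ✓
  (0,3): δ = 53.82°  ✓
  (0,4): δ = 107.96°  ·
  (0,5): δ = 146.67°  ·
  (1,2): δ = 88.05°  ·
  (1,3): δ = 11.97°  ✓
  (1,4): δ = 42.17°  ✓
  (1,5): δ = 80.88°  ·
  (2,3): δ = 103.93°  ·
  (2,4): δ = 49.79°  ✓
  (2,5): δ = 11.07°  ✓
  (3,4): δ = 125.86°  ·
  (3,5): δ = 87.15°  ·
  (4,5): δ = 141.29°  ·
antipodal pairs: 6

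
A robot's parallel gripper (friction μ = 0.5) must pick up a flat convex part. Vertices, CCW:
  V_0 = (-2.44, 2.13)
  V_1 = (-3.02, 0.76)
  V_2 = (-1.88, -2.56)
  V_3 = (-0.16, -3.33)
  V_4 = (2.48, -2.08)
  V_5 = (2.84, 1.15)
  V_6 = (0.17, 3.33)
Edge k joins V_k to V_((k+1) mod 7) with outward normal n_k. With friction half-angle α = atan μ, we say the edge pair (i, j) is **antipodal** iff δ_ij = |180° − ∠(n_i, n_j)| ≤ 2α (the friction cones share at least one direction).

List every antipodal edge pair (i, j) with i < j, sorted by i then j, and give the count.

count = 7; pairs: (0,3), (0,4), (1,4), (1,5), (2,5), (2,6), (3,6)

α = atan 0.5 = 26.57°;  2α = 53.13°
n_0 = (-0.9209, +0.3899)
n_1 = (-0.9458, -0.3248)
n_2 = (-0.4086, -0.9127)
n_3 = (+0.4279, -0.9038)
n_4 = (+0.9938, -0.1108)
n_5 = (+0.6324, +0.7746)
n_6 = (-0.4177, +0.9086)
  (0,1): δ = 138.10°  ·
  (0,2): δ = 91.17°  ·
  (0,3): δ = 41.72°  ✓
  (0,4): δ = 16.59°  ✓
  (0,5): δ = 73.71°  ·
  (0,6): δ = 137.64°  ·
  (1,2): δ = 133.07°  ·
  (1,3): δ = 83.61°  ·
  (1,4): δ = 25.31°  ✓
  (1,5): δ = 31.82°  ✓
  (1,6): δ = 95.74°  ·
  (2,3): δ = 130.55°  ·
  (2,4): δ = 72.24°  ·
  (2,5): δ = 15.11°  ✓
  (2,6): δ = 48.81°  ✓
  (3,4): δ = 121.70°  ·
  (3,5): δ = 64.57°  ·
  (3,6): δ = 0.65°  ✓
  (4,5): δ = 122.87°  ·
  (4,6): δ = 58.95°  ·
  (5,6): δ = 116.08°  ·
antipodal pairs: 7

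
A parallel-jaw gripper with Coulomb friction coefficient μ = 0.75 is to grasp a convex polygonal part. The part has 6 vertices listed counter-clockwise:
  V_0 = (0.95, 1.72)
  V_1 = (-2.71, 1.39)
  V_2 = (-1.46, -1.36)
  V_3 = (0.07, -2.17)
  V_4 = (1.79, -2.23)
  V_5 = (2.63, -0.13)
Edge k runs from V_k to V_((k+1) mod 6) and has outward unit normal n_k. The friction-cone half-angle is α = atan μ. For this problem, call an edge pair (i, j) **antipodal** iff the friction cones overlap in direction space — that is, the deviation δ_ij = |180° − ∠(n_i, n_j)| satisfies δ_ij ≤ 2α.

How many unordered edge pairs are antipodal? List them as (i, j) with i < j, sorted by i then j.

count = 8; pairs: (0,1), (0,2), (0,3), (0,4), (1,4), (1,5), (2,5), (3,5)

α = atan 0.75 = 36.87°;  2α = 73.74°
n_0 = (-0.0898, +0.9960)
n_1 = (-0.9104, -0.4138)
n_2 = (-0.4679, -0.8838)
n_3 = (-0.0349, -0.9994)
n_4 = (+0.9285, -0.3714)
n_5 = (+0.7403, +0.6723)
  (0,1): δ = 70.71°  ✓
  (0,2): δ = 33.05°  ✓
  (0,3): δ = 7.15°  ✓
  (0,4): δ = 63.05°  ✓
  (0,5): δ = 127.09°  ·
  (1,2): δ = 142.34°  ·
  (1,3): δ = 116.44°  ·
  (1,4): δ = 46.25°  ✓
  (1,5): δ = 17.80°  ✓
  (2,3): δ = 154.10°  ·
  (2,4): δ = 83.90°  ·
  (2,5): δ = 19.86°  ✓
  (3,4): δ = 109.80°  ·
  (3,5): δ = 45.76°  ✓
  (4,5): δ = 115.96°  ·
antipodal pairs: 8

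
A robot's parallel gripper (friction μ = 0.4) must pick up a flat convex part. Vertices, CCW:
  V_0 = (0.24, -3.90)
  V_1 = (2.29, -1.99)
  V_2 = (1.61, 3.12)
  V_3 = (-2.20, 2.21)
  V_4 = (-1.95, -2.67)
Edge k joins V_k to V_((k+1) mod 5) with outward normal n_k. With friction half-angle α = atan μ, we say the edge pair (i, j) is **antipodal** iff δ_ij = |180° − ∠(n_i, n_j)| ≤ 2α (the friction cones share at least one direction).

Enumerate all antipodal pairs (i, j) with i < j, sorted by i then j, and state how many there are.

count = 3; pairs: (0,2), (1,3), (2,4)

α = atan 0.4 = 21.80°;  2α = 43.60°
n_0 = (+0.6817, -0.7316)
n_1 = (+0.9913, +0.1319)
n_2 = (-0.2323, +0.9726)
n_3 = (-0.9987, -0.0512)
n_4 = (-0.4897, -0.8719)
  (0,1): δ = 125.40°  ·
  (0,2): δ = 29.54°  ✓
  (0,3): δ = 49.96°  ·
  (0,4): δ = 107.70°  ·
  (1,2): δ = 84.15°  ·
  (1,3): δ = 4.65°  ✓
  (1,4): δ = 53.10°  ·
  (2,3): δ = 100.50°  ·
  (2,4): δ = 42.75°  ✓
  (3,4): δ = 122.25°  ·
antipodal pairs: 3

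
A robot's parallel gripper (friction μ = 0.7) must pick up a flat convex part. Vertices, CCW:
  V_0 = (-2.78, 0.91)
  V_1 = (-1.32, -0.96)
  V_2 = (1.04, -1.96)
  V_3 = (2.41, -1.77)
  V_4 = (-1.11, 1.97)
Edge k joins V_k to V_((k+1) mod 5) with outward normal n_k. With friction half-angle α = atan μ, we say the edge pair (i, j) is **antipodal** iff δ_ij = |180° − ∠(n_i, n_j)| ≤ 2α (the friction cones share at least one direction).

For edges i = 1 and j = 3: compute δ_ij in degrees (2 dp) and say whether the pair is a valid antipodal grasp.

δ = 23.77°, valid

α = atan 0.7 = 34.99°;  2α = 69.98°
edge 1: e_1 = (+2.36, -1.00);  n_1 = (-0.3901, -0.9208)
edge 3: e_3 = (-3.52, +3.74);  n_3 = (+0.7282, +0.6854)
∠(n_1, n_3) = 156.23°
δ = |180° − 156.23°| = 23.77°
23.77° ≤ 2α = 69.98°  →  valid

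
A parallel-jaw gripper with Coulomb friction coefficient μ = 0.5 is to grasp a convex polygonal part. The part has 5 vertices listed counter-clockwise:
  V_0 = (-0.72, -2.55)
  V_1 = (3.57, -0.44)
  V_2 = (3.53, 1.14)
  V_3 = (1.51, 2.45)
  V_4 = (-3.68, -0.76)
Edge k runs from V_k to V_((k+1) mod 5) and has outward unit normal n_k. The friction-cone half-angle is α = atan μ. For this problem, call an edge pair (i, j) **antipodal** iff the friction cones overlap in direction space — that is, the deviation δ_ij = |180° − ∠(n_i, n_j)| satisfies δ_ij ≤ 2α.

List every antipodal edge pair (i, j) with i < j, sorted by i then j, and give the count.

count = 2; pairs: (0,3), (2,4)

α = atan 0.5 = 26.57°;  2α = 53.13°
n_0 = (+0.4413, -0.8973)
n_1 = (+0.9997, +0.0253)
n_2 = (+0.5441, +0.8390)
n_3 = (-0.5260, +0.8505)
n_4 = (-0.5175, -0.8557)
  (0,1): δ = 114.74°  ·
  (0,2): δ = 59.15°  ·
  (0,3): δ = 5.55°  ✓
  (0,4): δ = 122.65°  ·
  (1,2): δ = 124.41°  ·
  (1,3): δ = 59.71°  ·
  (1,4): δ = 57.39°  ·
  (2,3): δ = 115.30°  ·
  (2,4): δ = 1.80°  ✓
  (3,4): δ = 62.90°  ·
antipodal pairs: 2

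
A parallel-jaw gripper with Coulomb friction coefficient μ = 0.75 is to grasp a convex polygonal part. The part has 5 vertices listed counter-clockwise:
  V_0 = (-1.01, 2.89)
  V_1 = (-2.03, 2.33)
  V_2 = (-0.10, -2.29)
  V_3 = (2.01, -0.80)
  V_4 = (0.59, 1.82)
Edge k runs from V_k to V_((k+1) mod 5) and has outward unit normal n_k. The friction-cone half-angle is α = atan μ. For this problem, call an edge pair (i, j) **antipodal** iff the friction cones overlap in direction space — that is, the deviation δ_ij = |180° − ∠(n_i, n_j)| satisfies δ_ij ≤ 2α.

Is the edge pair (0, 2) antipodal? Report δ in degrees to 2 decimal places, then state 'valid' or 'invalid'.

δ = 6.46°, valid

α = atan 0.75 = 36.87°;  2α = 73.74°
edge 0: e_0 = (-1.02, -0.56);  n_0 = (-0.4813, +0.8766)
edge 2: e_2 = (+2.11, +1.49);  n_2 = (+0.5768, -0.8169)
∠(n_0, n_2) = 173.54°
δ = |180° − 173.54°| = 6.46°
6.46° ≤ 2α = 73.74°  →  valid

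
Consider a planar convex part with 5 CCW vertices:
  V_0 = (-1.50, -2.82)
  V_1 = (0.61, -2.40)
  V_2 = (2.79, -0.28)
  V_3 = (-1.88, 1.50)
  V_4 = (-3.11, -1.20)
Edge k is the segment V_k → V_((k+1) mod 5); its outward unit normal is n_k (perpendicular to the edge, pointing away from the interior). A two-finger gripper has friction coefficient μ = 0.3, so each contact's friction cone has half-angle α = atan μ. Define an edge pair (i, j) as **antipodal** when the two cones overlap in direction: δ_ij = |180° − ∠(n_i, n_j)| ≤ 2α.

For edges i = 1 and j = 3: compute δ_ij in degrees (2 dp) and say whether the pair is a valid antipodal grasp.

α = atan 0.3 = 16.70°;  2α = 33.40°
edge 1: e_1 = (+2.18, +2.12);  n_1 = (+0.6972, -0.7169)
edge 3: e_3 = (-1.23, -2.70);  n_3 = (-0.9100, +0.4146)
∠(n_1, n_3) = 158.69°
δ = |180° − 158.69°| = 21.31°
21.31° ≤ 2α = 33.40°  →  valid

δ = 21.31°, valid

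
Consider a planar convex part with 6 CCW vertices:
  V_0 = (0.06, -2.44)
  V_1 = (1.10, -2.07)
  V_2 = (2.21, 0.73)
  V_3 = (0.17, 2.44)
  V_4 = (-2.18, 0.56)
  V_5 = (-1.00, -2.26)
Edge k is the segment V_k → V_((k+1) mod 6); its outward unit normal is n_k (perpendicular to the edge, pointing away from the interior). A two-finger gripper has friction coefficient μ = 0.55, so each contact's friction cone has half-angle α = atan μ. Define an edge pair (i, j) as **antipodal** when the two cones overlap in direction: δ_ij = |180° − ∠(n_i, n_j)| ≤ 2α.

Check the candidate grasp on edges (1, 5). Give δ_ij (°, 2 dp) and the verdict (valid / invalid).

α = atan 0.55 = 28.81°;  2α = 57.62°
edge 1: e_1 = (+1.11, +2.80);  n_1 = (+0.9296, -0.3685)
edge 5: e_5 = (+1.06, -0.18);  n_5 = (-0.1674, -0.9859)
∠(n_1, n_5) = 78.01°
δ = |180° − 78.01°| = 101.99°
101.99° > 2α = 57.62°  →  invalid

δ = 101.99°, invalid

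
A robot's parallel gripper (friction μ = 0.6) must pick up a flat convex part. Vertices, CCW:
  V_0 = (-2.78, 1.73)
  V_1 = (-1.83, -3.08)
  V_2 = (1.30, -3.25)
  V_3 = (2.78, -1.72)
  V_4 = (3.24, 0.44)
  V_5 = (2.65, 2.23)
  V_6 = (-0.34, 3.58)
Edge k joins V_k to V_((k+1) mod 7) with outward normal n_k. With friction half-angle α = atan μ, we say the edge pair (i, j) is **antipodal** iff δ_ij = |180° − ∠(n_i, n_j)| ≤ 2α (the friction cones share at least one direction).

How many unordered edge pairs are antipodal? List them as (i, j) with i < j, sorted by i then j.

count = 8; pairs: (0,2), (0,3), (0,4), (0,5), (1,5), (1,6), (2,6), (3,6)

α = atan 0.6 = 30.96°;  2α = 61.93°
n_0 = (-0.9810, -0.1938)
n_1 = (-0.0542, -0.9985)
n_2 = (+0.7188, -0.6953)
n_3 = (+0.9781, -0.2083)
n_4 = (+0.9497, +0.3130)
n_5 = (+0.4115, +0.9114)
n_6 = (-0.6042, +0.7969)
  (0,1): δ = 104.28°  ·
  (0,2): δ = 55.22°  ✓
  (0,3): δ = 23.19°  ✓
  (0,4): δ = 7.07°  ✓
  (0,5): δ = 54.53°  ✓
  (0,6): δ = 116.00°  ·
  (1,2): δ = 130.94°  ·
  (1,3): δ = 98.91°  ·
  (1,4): δ = 68.65°  ·
  (1,5): δ = 21.19°  ✓
  (1,6): δ = 40.28°  ✓
  (2,3): δ = 147.97°  ·
  (2,4): δ = 117.71°  ·
  (2,5): δ = 70.25°  ·
  (2,6): δ = 8.78°  ✓
  (3,4): δ = 149.74°  ·
  (3,5): δ = 102.28°  ·
  (3,6): δ = 40.81°  ✓
  (4,5): δ = 132.54°  ·
  (4,6): δ = 71.07°  ·
  (5,6): δ = 118.53°  ·
antipodal pairs: 8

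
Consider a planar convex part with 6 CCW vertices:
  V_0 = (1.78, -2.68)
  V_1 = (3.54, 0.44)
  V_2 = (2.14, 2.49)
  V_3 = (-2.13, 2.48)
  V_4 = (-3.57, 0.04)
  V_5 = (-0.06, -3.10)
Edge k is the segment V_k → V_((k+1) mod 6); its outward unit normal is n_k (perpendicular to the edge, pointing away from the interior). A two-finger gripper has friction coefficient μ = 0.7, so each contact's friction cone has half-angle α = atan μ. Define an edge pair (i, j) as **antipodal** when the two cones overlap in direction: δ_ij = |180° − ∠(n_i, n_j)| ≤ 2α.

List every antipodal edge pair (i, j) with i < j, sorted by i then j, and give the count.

count = 8; pairs: (0,2), (0,3), (1,3), (1,4), (1,5), (2,4), (2,5), (3,5)

α = atan 0.7 = 34.99°;  2α = 69.98°
n_0 = (+0.8710, -0.4913)
n_1 = (+0.8258, +0.5640)
n_2 = (-0.0023, +1.0000)
n_3 = (-0.8612, +0.5083)
n_4 = (-0.6667, -0.7453)
n_5 = (+0.2225, -0.9749)
  (0,1): δ = 116.24°  ·
  (0,2): δ = 60.44°  ✓
  (0,3): δ = 1.12°  ✓
  (0,4): δ = 77.61°  ·
  (0,5): δ = 132.29°  ·
  (1,2): δ = 124.20°  ·
  (1,3): δ = 64.88°  ✓
  (1,4): δ = 13.85°  ✓
  (1,5): δ = 68.53°  ✓
  (2,3): δ = 120.68°  ·
  (2,4): δ = 41.95°  ✓
  (2,5): δ = 12.72°  ✓
  (3,4): δ = 101.27°  ·
  (3,5): δ = 46.59°  ✓
  (4,5): δ = 125.33°  ·
antipodal pairs: 8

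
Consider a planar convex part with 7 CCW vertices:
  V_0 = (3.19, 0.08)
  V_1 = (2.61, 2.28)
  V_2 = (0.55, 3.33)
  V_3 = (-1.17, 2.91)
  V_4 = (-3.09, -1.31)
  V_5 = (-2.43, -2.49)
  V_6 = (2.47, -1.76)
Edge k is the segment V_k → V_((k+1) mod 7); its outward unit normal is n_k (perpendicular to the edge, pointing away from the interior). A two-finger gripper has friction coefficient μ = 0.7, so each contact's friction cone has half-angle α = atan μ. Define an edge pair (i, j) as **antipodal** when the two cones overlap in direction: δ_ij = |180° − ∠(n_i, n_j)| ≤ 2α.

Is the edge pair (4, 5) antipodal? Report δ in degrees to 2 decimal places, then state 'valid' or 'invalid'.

δ = 110.75°, invalid

α = atan 0.7 = 34.99°;  2α = 69.98°
edge 4: e_4 = (+0.66, -1.18);  n_4 = (-0.8728, -0.4882)
edge 5: e_5 = (+4.90, +0.73);  n_5 = (+0.1474, -0.9891)
∠(n_4, n_5) = 69.25°
δ = |180° − 69.25°| = 110.75°
110.75° > 2α = 69.98°  →  invalid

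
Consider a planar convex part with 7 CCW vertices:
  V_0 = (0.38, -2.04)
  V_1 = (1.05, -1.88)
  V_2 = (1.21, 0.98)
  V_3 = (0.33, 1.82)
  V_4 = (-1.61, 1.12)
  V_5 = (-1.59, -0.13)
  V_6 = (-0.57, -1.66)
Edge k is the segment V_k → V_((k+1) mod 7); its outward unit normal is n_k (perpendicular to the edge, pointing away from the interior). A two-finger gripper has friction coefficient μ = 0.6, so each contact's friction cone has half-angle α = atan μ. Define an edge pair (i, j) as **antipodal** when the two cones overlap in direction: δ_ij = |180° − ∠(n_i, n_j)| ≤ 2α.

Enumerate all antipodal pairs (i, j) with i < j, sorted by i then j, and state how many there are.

count = 8; pairs: (0,2), (0,3), (1,4), (1,5), (2,4), (2,5), (2,6), (3,6)

α = atan 0.6 = 30.96°;  2α = 61.93°
n_0 = (+0.2323, -0.9727)
n_1 = (+0.9984, -0.0559)
n_2 = (+0.6905, +0.7234)
n_3 = (-0.3394, +0.9406)
n_4 = (-0.9999, -0.0160)
n_5 = (-0.8321, -0.5547)
n_6 = (-0.3714, -0.9285)
  (0,1): δ = 106.63°  ·
  (0,2): δ = 57.10°  ✓
  (0,3): δ = 6.41°  ✓
  (0,4): δ = 77.49°  ·
  (0,5): δ = 110.26°  ·
  (0,6): δ = 144.77°  ·
  (1,2): δ = 130.47°  ·
  (1,3): δ = 66.96°  ·
  (1,4): δ = 4.12°  ✓
  (1,5): δ = 36.89°  ✓
  (1,6): δ = 71.40°  ·
  (2,3): δ = 116.49°  ·
  (2,4): δ = 45.42°  ✓
  (2,5): δ = 12.64°  ✓
  (2,6): δ = 21.87°  ✓
  (3,4): δ = 108.92°  ·
  (3,5): δ = 76.15°  ·
  (3,6): δ = 41.64°  ✓
  (4,5): δ = 147.23°  ·
  (4,6): δ = 112.72°  ·
  (5,6): δ = 145.49°  ·
antipodal pairs: 8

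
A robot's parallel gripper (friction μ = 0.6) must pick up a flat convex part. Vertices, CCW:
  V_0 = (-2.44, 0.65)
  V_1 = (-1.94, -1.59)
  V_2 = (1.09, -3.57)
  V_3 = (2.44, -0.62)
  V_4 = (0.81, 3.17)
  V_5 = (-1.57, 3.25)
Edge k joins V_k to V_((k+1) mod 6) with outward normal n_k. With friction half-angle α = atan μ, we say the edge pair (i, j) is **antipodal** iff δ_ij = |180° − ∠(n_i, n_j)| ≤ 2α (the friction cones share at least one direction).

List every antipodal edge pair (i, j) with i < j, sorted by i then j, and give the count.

count = 6; pairs: (0,2), (0,3), (1,3), (1,4), (2,5), (3,5)

α = atan 0.6 = 30.96°;  2α = 61.93°
n_0 = (-0.9760, -0.2179)
n_1 = (-0.5470, -0.8371)
n_2 = (+0.9093, -0.4161)
n_3 = (+0.9186, +0.3951)
n_4 = (+0.0336, +0.9994)
n_5 = (-0.9483, +0.3173)
  (0,1): δ = 135.75°  ·
  (0,2): δ = 37.17°  ✓
  (0,3): δ = 10.69°  ✓
  (0,4): δ = 75.49°  ·
  (0,5): δ = 148.92°  ·
  (1,2): δ = 81.43°  ·
  (1,3): δ = 33.57°  ✓
  (1,4): δ = 31.24°  ✓
  (1,5): δ = 104.66°  ·
  (2,3): δ = 132.14°  ·
  (2,4): δ = 67.34°  ·
  (2,5): δ = 6.09°  ✓
  (3,4): δ = 115.20°  ·
  (3,5): δ = 41.77°  ✓
  (4,5): δ = 106.58°  ·
antipodal pairs: 6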